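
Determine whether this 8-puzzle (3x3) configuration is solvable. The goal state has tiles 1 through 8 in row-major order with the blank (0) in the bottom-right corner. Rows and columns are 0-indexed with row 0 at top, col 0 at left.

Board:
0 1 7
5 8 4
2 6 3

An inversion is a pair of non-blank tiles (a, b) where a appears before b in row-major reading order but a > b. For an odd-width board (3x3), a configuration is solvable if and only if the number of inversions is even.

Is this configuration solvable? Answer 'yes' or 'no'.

Answer: no

Derivation:
Inversions (pairs i<j in row-major order where tile[i] > tile[j] > 0): 15
15 is odd, so the puzzle is not solvable.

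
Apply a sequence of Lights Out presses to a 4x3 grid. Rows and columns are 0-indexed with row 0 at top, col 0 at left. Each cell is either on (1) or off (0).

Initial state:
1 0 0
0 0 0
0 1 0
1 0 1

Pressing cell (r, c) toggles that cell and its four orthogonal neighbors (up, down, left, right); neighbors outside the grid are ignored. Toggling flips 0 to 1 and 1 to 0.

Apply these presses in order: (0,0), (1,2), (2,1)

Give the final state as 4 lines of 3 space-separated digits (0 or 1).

After press 1 at (0,0):
0 1 0
1 0 0
0 1 0
1 0 1

After press 2 at (1,2):
0 1 1
1 1 1
0 1 1
1 0 1

After press 3 at (2,1):
0 1 1
1 0 1
1 0 0
1 1 1

Answer: 0 1 1
1 0 1
1 0 0
1 1 1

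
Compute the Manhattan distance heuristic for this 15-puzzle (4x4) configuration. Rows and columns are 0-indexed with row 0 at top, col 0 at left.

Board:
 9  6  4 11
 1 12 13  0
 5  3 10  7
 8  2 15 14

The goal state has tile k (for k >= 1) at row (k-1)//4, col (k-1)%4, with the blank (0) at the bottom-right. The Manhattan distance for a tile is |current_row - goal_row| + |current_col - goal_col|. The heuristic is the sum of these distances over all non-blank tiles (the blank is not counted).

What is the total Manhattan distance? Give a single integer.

Answer: 32

Derivation:
Tile 9: (0,0)->(2,0) = 2
Tile 6: (0,1)->(1,1) = 1
Tile 4: (0,2)->(0,3) = 1
Tile 11: (0,3)->(2,2) = 3
Tile 1: (1,0)->(0,0) = 1
Tile 12: (1,1)->(2,3) = 3
Tile 13: (1,2)->(3,0) = 4
Tile 5: (2,0)->(1,0) = 1
Tile 3: (2,1)->(0,2) = 3
Tile 10: (2,2)->(2,1) = 1
Tile 7: (2,3)->(1,2) = 2
Tile 8: (3,0)->(1,3) = 5
Tile 2: (3,1)->(0,1) = 3
Tile 15: (3,2)->(3,2) = 0
Tile 14: (3,3)->(3,1) = 2
Sum: 2 + 1 + 1 + 3 + 1 + 3 + 4 + 1 + 3 + 1 + 2 + 5 + 3 + 0 + 2 = 32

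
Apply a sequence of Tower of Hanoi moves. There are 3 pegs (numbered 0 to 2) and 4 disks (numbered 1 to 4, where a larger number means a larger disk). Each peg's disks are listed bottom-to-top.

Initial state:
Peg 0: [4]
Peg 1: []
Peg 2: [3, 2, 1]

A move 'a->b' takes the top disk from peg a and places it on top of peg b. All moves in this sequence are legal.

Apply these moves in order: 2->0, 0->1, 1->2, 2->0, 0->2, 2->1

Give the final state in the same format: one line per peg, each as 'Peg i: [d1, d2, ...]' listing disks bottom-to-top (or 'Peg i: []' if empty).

After move 1 (2->0):
Peg 0: [4, 1]
Peg 1: []
Peg 2: [3, 2]

After move 2 (0->1):
Peg 0: [4]
Peg 1: [1]
Peg 2: [3, 2]

After move 3 (1->2):
Peg 0: [4]
Peg 1: []
Peg 2: [3, 2, 1]

After move 4 (2->0):
Peg 0: [4, 1]
Peg 1: []
Peg 2: [3, 2]

After move 5 (0->2):
Peg 0: [4]
Peg 1: []
Peg 2: [3, 2, 1]

After move 6 (2->1):
Peg 0: [4]
Peg 1: [1]
Peg 2: [3, 2]

Answer: Peg 0: [4]
Peg 1: [1]
Peg 2: [3, 2]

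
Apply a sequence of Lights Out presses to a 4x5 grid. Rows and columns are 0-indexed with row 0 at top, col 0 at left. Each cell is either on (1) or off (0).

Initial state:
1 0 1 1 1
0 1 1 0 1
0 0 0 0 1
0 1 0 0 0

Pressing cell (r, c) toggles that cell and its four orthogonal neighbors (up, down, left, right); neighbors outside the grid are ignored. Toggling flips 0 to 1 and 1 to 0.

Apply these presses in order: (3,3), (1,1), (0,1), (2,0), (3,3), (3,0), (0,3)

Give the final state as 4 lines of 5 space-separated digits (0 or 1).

After press 1 at (3,3):
1 0 1 1 1
0 1 1 0 1
0 0 0 1 1
0 1 1 1 1

After press 2 at (1,1):
1 1 1 1 1
1 0 0 0 1
0 1 0 1 1
0 1 1 1 1

After press 3 at (0,1):
0 0 0 1 1
1 1 0 0 1
0 1 0 1 1
0 1 1 1 1

After press 4 at (2,0):
0 0 0 1 1
0 1 0 0 1
1 0 0 1 1
1 1 1 1 1

After press 5 at (3,3):
0 0 0 1 1
0 1 0 0 1
1 0 0 0 1
1 1 0 0 0

After press 6 at (3,0):
0 0 0 1 1
0 1 0 0 1
0 0 0 0 1
0 0 0 0 0

After press 7 at (0,3):
0 0 1 0 0
0 1 0 1 1
0 0 0 0 1
0 0 0 0 0

Answer: 0 0 1 0 0
0 1 0 1 1
0 0 0 0 1
0 0 0 0 0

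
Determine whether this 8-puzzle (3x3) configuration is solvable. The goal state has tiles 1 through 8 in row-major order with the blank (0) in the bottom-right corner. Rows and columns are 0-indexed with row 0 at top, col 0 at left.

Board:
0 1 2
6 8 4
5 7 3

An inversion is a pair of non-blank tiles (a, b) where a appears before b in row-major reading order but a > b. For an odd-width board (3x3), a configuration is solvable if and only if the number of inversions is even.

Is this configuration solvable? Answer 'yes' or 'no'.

Answer: yes

Derivation:
Inversions (pairs i<j in row-major order where tile[i] > tile[j] > 0): 10
10 is even, so the puzzle is solvable.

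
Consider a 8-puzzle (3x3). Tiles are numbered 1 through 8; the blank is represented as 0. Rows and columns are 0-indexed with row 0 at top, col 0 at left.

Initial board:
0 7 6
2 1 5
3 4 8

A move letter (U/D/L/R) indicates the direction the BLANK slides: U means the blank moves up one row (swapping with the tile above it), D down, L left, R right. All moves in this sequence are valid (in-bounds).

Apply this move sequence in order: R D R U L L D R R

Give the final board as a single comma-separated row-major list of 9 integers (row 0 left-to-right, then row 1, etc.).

After move 1 (R):
7 0 6
2 1 5
3 4 8

After move 2 (D):
7 1 6
2 0 5
3 4 8

After move 3 (R):
7 1 6
2 5 0
3 4 8

After move 4 (U):
7 1 0
2 5 6
3 4 8

After move 5 (L):
7 0 1
2 5 6
3 4 8

After move 6 (L):
0 7 1
2 5 6
3 4 8

After move 7 (D):
2 7 1
0 5 6
3 4 8

After move 8 (R):
2 7 1
5 0 6
3 4 8

After move 9 (R):
2 7 1
5 6 0
3 4 8

Answer: 2, 7, 1, 5, 6, 0, 3, 4, 8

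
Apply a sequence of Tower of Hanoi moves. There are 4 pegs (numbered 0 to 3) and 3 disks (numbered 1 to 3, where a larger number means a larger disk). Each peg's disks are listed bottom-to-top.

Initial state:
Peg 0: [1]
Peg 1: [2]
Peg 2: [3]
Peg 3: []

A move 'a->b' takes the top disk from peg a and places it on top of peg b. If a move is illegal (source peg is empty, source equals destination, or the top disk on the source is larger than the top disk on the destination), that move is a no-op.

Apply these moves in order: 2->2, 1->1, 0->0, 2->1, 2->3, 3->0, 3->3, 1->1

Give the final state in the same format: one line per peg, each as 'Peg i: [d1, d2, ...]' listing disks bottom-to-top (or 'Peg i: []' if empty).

After move 1 (2->2):
Peg 0: [1]
Peg 1: [2]
Peg 2: [3]
Peg 3: []

After move 2 (1->1):
Peg 0: [1]
Peg 1: [2]
Peg 2: [3]
Peg 3: []

After move 3 (0->0):
Peg 0: [1]
Peg 1: [2]
Peg 2: [3]
Peg 3: []

After move 4 (2->1):
Peg 0: [1]
Peg 1: [2]
Peg 2: [3]
Peg 3: []

After move 5 (2->3):
Peg 0: [1]
Peg 1: [2]
Peg 2: []
Peg 3: [3]

After move 6 (3->0):
Peg 0: [1]
Peg 1: [2]
Peg 2: []
Peg 3: [3]

After move 7 (3->3):
Peg 0: [1]
Peg 1: [2]
Peg 2: []
Peg 3: [3]

After move 8 (1->1):
Peg 0: [1]
Peg 1: [2]
Peg 2: []
Peg 3: [3]

Answer: Peg 0: [1]
Peg 1: [2]
Peg 2: []
Peg 3: [3]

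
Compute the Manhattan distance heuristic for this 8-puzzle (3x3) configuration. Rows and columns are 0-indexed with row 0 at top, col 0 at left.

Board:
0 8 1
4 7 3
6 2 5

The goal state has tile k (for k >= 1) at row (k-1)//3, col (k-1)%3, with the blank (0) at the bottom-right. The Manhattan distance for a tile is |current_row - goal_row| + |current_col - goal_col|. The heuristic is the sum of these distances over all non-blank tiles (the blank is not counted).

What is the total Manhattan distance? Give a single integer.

Tile 8: (0,1)->(2,1) = 2
Tile 1: (0,2)->(0,0) = 2
Tile 4: (1,0)->(1,0) = 0
Tile 7: (1,1)->(2,0) = 2
Tile 3: (1,2)->(0,2) = 1
Tile 6: (2,0)->(1,2) = 3
Tile 2: (2,1)->(0,1) = 2
Tile 5: (2,2)->(1,1) = 2
Sum: 2 + 2 + 0 + 2 + 1 + 3 + 2 + 2 = 14

Answer: 14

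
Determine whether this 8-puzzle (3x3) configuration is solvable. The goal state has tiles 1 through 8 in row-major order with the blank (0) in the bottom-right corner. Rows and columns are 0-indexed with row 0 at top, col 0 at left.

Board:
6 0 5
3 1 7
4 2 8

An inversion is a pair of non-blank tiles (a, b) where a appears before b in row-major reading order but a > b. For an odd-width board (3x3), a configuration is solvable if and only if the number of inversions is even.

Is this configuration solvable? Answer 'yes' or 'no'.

Inversions (pairs i<j in row-major order where tile[i] > tile[j] > 0): 14
14 is even, so the puzzle is solvable.

Answer: yes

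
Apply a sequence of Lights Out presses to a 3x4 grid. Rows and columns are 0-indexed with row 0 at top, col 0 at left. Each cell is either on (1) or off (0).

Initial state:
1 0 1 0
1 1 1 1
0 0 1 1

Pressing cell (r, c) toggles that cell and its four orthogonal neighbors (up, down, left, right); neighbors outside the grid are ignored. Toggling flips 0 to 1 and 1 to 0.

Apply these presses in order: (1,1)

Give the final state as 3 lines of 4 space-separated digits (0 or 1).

After press 1 at (1,1):
1 1 1 0
0 0 0 1
0 1 1 1

Answer: 1 1 1 0
0 0 0 1
0 1 1 1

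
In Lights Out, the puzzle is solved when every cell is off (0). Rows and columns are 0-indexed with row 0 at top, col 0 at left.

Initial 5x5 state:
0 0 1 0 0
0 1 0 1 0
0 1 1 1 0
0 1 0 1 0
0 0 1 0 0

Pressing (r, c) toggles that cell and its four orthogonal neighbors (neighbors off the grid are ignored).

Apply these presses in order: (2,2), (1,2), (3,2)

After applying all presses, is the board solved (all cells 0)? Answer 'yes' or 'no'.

Answer: yes

Derivation:
After press 1 at (2,2):
0 0 1 0 0
0 1 1 1 0
0 0 0 0 0
0 1 1 1 0
0 0 1 0 0

After press 2 at (1,2):
0 0 0 0 0
0 0 0 0 0
0 0 1 0 0
0 1 1 1 0
0 0 1 0 0

After press 3 at (3,2):
0 0 0 0 0
0 0 0 0 0
0 0 0 0 0
0 0 0 0 0
0 0 0 0 0

Lights still on: 0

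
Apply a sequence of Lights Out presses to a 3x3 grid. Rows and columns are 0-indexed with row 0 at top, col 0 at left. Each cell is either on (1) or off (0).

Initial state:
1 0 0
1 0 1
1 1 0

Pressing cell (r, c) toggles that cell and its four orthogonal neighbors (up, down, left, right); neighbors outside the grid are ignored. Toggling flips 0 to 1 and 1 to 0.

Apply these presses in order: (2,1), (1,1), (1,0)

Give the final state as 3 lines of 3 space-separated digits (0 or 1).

After press 1 at (2,1):
1 0 0
1 1 1
0 0 1

After press 2 at (1,1):
1 1 0
0 0 0
0 1 1

After press 3 at (1,0):
0 1 0
1 1 0
1 1 1

Answer: 0 1 0
1 1 0
1 1 1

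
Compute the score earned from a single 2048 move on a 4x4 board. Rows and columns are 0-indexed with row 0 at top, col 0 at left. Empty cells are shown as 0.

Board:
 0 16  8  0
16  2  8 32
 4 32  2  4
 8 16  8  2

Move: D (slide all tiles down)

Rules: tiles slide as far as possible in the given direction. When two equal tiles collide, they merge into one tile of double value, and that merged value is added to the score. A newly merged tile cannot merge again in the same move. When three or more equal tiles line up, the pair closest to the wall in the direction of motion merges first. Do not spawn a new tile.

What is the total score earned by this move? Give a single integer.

Slide down:
col 0: [0, 16, 4, 8] -> [0, 16, 4, 8]  score +0 (running 0)
col 1: [16, 2, 32, 16] -> [16, 2, 32, 16]  score +0 (running 0)
col 2: [8, 8, 2, 8] -> [0, 16, 2, 8]  score +16 (running 16)
col 3: [0, 32, 4, 2] -> [0, 32, 4, 2]  score +0 (running 16)
Board after move:
 0 16  0  0
16  2 16 32
 4 32  2  4
 8 16  8  2

Answer: 16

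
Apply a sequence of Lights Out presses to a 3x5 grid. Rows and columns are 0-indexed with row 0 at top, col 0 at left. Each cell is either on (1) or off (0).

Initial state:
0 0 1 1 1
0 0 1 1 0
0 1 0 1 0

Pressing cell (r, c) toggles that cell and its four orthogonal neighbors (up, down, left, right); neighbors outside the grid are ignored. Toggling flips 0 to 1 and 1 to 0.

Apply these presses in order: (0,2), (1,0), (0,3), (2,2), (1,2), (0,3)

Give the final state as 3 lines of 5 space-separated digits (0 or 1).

Answer: 1 1 1 0 1
1 0 0 0 0
1 0 0 0 0

Derivation:
After press 1 at (0,2):
0 1 0 0 1
0 0 0 1 0
0 1 0 1 0

After press 2 at (1,0):
1 1 0 0 1
1 1 0 1 0
1 1 0 1 0

After press 3 at (0,3):
1 1 1 1 0
1 1 0 0 0
1 1 0 1 0

After press 4 at (2,2):
1 1 1 1 0
1 1 1 0 0
1 0 1 0 0

After press 5 at (1,2):
1 1 0 1 0
1 0 0 1 0
1 0 0 0 0

After press 6 at (0,3):
1 1 1 0 1
1 0 0 0 0
1 0 0 0 0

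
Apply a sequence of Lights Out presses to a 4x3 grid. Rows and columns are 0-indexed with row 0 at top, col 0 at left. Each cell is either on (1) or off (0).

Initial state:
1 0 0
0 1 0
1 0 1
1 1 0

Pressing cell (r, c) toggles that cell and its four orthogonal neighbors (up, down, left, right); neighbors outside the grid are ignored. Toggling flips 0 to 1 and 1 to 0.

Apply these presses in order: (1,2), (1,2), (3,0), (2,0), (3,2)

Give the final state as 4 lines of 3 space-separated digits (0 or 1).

Answer: 1 0 0
1 1 0
1 1 0
1 1 1

Derivation:
After press 1 at (1,2):
1 0 1
0 0 1
1 0 0
1 1 0

After press 2 at (1,2):
1 0 0
0 1 0
1 0 1
1 1 0

After press 3 at (3,0):
1 0 0
0 1 0
0 0 1
0 0 0

After press 4 at (2,0):
1 0 0
1 1 0
1 1 1
1 0 0

After press 5 at (3,2):
1 0 0
1 1 0
1 1 0
1 1 1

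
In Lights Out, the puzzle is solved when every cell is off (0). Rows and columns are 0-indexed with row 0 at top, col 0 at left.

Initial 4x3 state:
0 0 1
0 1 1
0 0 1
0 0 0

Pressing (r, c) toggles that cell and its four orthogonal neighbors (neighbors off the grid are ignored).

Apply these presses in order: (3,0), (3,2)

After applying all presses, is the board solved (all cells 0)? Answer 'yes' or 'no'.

Answer: no

Derivation:
After press 1 at (3,0):
0 0 1
0 1 1
1 0 1
1 1 0

After press 2 at (3,2):
0 0 1
0 1 1
1 0 0
1 0 1

Lights still on: 6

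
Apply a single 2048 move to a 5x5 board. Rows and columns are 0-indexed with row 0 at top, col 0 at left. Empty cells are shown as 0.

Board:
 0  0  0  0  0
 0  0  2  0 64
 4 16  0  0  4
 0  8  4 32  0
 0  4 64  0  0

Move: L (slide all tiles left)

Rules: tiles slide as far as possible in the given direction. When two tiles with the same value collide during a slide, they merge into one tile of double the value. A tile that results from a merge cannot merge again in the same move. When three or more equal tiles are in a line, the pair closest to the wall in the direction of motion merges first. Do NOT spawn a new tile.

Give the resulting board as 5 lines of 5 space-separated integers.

Answer:  0  0  0  0  0
 2 64  0  0  0
 4 16  4  0  0
 8  4 32  0  0
 4 64  0  0  0

Derivation:
Slide left:
row 0: [0, 0, 0, 0, 0] -> [0, 0, 0, 0, 0]
row 1: [0, 0, 2, 0, 64] -> [2, 64, 0, 0, 0]
row 2: [4, 16, 0, 0, 4] -> [4, 16, 4, 0, 0]
row 3: [0, 8, 4, 32, 0] -> [8, 4, 32, 0, 0]
row 4: [0, 4, 64, 0, 0] -> [4, 64, 0, 0, 0]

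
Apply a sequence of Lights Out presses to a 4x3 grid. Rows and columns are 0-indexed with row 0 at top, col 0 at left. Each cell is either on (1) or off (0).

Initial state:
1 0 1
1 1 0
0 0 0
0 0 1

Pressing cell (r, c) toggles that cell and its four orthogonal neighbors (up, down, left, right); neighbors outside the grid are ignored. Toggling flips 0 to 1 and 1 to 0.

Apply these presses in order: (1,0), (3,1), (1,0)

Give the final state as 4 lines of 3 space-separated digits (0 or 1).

After press 1 at (1,0):
0 0 1
0 0 0
1 0 0
0 0 1

After press 2 at (3,1):
0 0 1
0 0 0
1 1 0
1 1 0

After press 3 at (1,0):
1 0 1
1 1 0
0 1 0
1 1 0

Answer: 1 0 1
1 1 0
0 1 0
1 1 0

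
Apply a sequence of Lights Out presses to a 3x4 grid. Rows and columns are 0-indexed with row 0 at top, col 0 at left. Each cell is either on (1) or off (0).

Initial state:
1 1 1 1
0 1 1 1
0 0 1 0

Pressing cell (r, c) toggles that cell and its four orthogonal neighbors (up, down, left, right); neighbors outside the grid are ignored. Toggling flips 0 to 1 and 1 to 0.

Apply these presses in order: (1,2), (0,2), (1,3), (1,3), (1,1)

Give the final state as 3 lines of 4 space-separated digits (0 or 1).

After press 1 at (1,2):
1 1 0 1
0 0 0 0
0 0 0 0

After press 2 at (0,2):
1 0 1 0
0 0 1 0
0 0 0 0

After press 3 at (1,3):
1 0 1 1
0 0 0 1
0 0 0 1

After press 4 at (1,3):
1 0 1 0
0 0 1 0
0 0 0 0

After press 5 at (1,1):
1 1 1 0
1 1 0 0
0 1 0 0

Answer: 1 1 1 0
1 1 0 0
0 1 0 0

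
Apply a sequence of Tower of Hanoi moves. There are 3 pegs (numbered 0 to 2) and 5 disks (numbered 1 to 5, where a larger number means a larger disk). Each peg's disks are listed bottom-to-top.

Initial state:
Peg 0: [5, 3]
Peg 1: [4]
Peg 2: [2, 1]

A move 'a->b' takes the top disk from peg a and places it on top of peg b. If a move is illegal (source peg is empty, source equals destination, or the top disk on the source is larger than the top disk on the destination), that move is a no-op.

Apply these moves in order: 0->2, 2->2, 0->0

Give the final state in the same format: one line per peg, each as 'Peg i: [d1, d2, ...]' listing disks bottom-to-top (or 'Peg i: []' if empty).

Answer: Peg 0: [5, 3]
Peg 1: [4]
Peg 2: [2, 1]

Derivation:
After move 1 (0->2):
Peg 0: [5, 3]
Peg 1: [4]
Peg 2: [2, 1]

After move 2 (2->2):
Peg 0: [5, 3]
Peg 1: [4]
Peg 2: [2, 1]

After move 3 (0->0):
Peg 0: [5, 3]
Peg 1: [4]
Peg 2: [2, 1]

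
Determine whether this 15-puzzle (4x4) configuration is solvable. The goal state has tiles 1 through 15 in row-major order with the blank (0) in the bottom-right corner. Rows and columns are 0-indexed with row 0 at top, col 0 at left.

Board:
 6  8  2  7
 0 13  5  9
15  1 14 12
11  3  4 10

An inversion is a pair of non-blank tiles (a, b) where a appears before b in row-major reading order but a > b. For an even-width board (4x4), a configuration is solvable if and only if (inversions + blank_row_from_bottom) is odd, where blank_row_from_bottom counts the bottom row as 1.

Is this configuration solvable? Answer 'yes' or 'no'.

Answer: no

Derivation:
Inversions: 49
Blank is in row 1 (0-indexed from top), which is row 3 counting from the bottom (bottom = 1).
49 + 3 = 52, which is even, so the puzzle is not solvable.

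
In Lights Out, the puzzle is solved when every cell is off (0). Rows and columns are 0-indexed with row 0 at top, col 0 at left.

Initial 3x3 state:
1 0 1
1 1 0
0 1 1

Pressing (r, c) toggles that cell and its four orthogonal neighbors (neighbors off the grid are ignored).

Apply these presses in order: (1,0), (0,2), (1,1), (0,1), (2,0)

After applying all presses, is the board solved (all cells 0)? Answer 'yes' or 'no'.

After press 1 at (1,0):
0 0 1
0 0 0
1 1 1

After press 2 at (0,2):
0 1 0
0 0 1
1 1 1

After press 3 at (1,1):
0 0 0
1 1 0
1 0 1

After press 4 at (0,1):
1 1 1
1 0 0
1 0 1

After press 5 at (2,0):
1 1 1
0 0 0
0 1 1

Lights still on: 5

Answer: no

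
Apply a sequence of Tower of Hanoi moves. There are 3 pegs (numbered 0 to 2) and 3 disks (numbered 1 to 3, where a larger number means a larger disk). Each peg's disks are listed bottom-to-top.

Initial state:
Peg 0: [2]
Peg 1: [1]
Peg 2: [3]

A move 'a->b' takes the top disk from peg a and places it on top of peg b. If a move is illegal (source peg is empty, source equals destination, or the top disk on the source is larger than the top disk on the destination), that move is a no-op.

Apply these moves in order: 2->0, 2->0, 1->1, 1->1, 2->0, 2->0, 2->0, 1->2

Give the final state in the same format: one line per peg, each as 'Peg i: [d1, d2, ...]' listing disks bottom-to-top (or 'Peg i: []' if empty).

After move 1 (2->0):
Peg 0: [2]
Peg 1: [1]
Peg 2: [3]

After move 2 (2->0):
Peg 0: [2]
Peg 1: [1]
Peg 2: [3]

After move 3 (1->1):
Peg 0: [2]
Peg 1: [1]
Peg 2: [3]

After move 4 (1->1):
Peg 0: [2]
Peg 1: [1]
Peg 2: [3]

After move 5 (2->0):
Peg 0: [2]
Peg 1: [1]
Peg 2: [3]

After move 6 (2->0):
Peg 0: [2]
Peg 1: [1]
Peg 2: [3]

After move 7 (2->0):
Peg 0: [2]
Peg 1: [1]
Peg 2: [3]

After move 8 (1->2):
Peg 0: [2]
Peg 1: []
Peg 2: [3, 1]

Answer: Peg 0: [2]
Peg 1: []
Peg 2: [3, 1]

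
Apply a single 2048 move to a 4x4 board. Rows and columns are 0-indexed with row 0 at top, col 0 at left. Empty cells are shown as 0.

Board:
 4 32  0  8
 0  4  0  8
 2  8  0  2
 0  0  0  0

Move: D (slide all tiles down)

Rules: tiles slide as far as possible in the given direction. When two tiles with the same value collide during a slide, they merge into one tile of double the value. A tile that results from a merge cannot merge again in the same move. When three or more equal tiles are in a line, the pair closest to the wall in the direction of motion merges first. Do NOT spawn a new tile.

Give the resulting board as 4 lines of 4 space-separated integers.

Answer:  0  0  0  0
 0 32  0  0
 4  4  0 16
 2  8  0  2

Derivation:
Slide down:
col 0: [4, 0, 2, 0] -> [0, 0, 4, 2]
col 1: [32, 4, 8, 0] -> [0, 32, 4, 8]
col 2: [0, 0, 0, 0] -> [0, 0, 0, 0]
col 3: [8, 8, 2, 0] -> [0, 0, 16, 2]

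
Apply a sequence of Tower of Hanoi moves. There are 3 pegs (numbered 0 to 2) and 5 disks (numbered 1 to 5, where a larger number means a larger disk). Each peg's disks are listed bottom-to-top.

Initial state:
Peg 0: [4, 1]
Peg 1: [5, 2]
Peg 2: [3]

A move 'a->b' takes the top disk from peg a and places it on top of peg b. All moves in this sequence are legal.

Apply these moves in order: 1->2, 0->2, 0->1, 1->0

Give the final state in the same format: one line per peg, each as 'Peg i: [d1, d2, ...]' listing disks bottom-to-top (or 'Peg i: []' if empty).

After move 1 (1->2):
Peg 0: [4, 1]
Peg 1: [5]
Peg 2: [3, 2]

After move 2 (0->2):
Peg 0: [4]
Peg 1: [5]
Peg 2: [3, 2, 1]

After move 3 (0->1):
Peg 0: []
Peg 1: [5, 4]
Peg 2: [3, 2, 1]

After move 4 (1->0):
Peg 0: [4]
Peg 1: [5]
Peg 2: [3, 2, 1]

Answer: Peg 0: [4]
Peg 1: [5]
Peg 2: [3, 2, 1]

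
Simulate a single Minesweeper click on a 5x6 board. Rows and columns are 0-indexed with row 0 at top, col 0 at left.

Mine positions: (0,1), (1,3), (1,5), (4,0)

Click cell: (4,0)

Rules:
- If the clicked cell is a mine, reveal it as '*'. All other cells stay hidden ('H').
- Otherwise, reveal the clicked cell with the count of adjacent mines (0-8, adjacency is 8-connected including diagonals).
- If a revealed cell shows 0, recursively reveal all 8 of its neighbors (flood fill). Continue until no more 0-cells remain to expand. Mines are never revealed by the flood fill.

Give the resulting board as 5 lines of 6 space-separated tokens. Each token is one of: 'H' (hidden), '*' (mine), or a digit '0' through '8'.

H H H H H H
H H H H H H
H H H H H H
H H H H H H
* H H H H H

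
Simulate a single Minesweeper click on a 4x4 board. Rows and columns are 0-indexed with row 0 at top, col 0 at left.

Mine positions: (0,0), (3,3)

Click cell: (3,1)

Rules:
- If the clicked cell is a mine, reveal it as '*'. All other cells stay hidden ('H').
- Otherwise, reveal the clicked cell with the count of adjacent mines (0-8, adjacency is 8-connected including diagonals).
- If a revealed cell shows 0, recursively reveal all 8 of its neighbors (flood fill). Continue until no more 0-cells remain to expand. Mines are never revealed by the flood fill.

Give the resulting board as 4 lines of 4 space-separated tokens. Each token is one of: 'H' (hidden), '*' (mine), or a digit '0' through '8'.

H 1 0 0
1 1 0 0
0 0 1 1
0 0 1 H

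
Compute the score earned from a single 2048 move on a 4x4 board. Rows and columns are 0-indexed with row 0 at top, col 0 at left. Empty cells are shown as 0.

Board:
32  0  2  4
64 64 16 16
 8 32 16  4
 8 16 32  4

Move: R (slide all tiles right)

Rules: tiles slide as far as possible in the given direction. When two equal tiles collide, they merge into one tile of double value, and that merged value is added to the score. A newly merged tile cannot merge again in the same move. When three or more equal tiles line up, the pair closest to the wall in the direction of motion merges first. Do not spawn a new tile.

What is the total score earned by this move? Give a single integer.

Answer: 160

Derivation:
Slide right:
row 0: [32, 0, 2, 4] -> [0, 32, 2, 4]  score +0 (running 0)
row 1: [64, 64, 16, 16] -> [0, 0, 128, 32]  score +160 (running 160)
row 2: [8, 32, 16, 4] -> [8, 32, 16, 4]  score +0 (running 160)
row 3: [8, 16, 32, 4] -> [8, 16, 32, 4]  score +0 (running 160)
Board after move:
  0  32   2   4
  0   0 128  32
  8  32  16   4
  8  16  32   4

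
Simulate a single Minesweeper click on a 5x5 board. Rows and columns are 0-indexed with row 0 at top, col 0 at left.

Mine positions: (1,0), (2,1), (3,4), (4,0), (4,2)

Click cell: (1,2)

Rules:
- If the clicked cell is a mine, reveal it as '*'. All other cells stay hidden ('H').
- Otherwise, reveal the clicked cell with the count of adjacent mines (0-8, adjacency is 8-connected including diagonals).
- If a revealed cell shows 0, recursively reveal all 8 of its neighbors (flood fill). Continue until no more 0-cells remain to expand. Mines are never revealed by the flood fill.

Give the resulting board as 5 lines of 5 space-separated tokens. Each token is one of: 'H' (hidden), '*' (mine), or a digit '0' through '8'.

H H H H H
H H 1 H H
H H H H H
H H H H H
H H H H H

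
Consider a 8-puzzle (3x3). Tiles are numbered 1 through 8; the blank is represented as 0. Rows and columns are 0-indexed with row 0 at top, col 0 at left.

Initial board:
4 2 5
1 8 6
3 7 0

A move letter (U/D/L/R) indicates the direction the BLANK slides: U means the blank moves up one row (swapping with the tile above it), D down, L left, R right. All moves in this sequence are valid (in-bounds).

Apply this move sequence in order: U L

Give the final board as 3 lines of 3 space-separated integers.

Answer: 4 2 5
1 0 8
3 7 6

Derivation:
After move 1 (U):
4 2 5
1 8 0
3 7 6

After move 2 (L):
4 2 5
1 0 8
3 7 6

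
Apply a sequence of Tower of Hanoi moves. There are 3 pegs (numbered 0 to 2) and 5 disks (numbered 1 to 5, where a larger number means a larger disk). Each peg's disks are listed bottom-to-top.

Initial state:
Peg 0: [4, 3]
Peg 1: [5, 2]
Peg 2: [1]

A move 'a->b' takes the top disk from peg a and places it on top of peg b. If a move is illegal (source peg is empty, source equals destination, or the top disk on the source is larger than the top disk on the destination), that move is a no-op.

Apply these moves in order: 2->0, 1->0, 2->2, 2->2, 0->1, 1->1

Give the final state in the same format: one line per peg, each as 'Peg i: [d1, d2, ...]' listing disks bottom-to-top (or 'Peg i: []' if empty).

Answer: Peg 0: [4, 3]
Peg 1: [5, 2, 1]
Peg 2: []

Derivation:
After move 1 (2->0):
Peg 0: [4, 3, 1]
Peg 1: [5, 2]
Peg 2: []

After move 2 (1->0):
Peg 0: [4, 3, 1]
Peg 1: [5, 2]
Peg 2: []

After move 3 (2->2):
Peg 0: [4, 3, 1]
Peg 1: [5, 2]
Peg 2: []

After move 4 (2->2):
Peg 0: [4, 3, 1]
Peg 1: [5, 2]
Peg 2: []

After move 5 (0->1):
Peg 0: [4, 3]
Peg 1: [5, 2, 1]
Peg 2: []

After move 6 (1->1):
Peg 0: [4, 3]
Peg 1: [5, 2, 1]
Peg 2: []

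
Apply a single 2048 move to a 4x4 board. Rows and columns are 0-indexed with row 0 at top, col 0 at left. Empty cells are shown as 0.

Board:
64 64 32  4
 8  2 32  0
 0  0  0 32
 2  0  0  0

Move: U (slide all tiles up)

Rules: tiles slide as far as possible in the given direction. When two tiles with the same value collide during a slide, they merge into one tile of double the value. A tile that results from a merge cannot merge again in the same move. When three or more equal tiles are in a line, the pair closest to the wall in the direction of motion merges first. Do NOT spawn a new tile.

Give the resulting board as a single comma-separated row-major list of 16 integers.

Answer: 64, 64, 64, 4, 8, 2, 0, 32, 2, 0, 0, 0, 0, 0, 0, 0

Derivation:
Slide up:
col 0: [64, 8, 0, 2] -> [64, 8, 2, 0]
col 1: [64, 2, 0, 0] -> [64, 2, 0, 0]
col 2: [32, 32, 0, 0] -> [64, 0, 0, 0]
col 3: [4, 0, 32, 0] -> [4, 32, 0, 0]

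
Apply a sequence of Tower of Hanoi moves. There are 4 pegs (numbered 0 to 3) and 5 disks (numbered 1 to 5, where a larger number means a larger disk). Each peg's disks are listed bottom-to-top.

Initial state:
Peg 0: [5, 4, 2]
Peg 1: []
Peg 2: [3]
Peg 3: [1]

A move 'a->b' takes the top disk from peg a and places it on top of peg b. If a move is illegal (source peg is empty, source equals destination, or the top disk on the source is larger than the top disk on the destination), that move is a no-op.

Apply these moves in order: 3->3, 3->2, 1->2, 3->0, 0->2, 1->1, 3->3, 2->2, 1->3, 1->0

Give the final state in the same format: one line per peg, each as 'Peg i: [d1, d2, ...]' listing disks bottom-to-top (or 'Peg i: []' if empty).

Answer: Peg 0: [5, 4, 2]
Peg 1: []
Peg 2: [3, 1]
Peg 3: []

Derivation:
After move 1 (3->3):
Peg 0: [5, 4, 2]
Peg 1: []
Peg 2: [3]
Peg 3: [1]

After move 2 (3->2):
Peg 0: [5, 4, 2]
Peg 1: []
Peg 2: [3, 1]
Peg 3: []

After move 3 (1->2):
Peg 0: [5, 4, 2]
Peg 1: []
Peg 2: [3, 1]
Peg 3: []

After move 4 (3->0):
Peg 0: [5, 4, 2]
Peg 1: []
Peg 2: [3, 1]
Peg 3: []

After move 5 (0->2):
Peg 0: [5, 4, 2]
Peg 1: []
Peg 2: [3, 1]
Peg 3: []

After move 6 (1->1):
Peg 0: [5, 4, 2]
Peg 1: []
Peg 2: [3, 1]
Peg 3: []

After move 7 (3->3):
Peg 0: [5, 4, 2]
Peg 1: []
Peg 2: [3, 1]
Peg 3: []

After move 8 (2->2):
Peg 0: [5, 4, 2]
Peg 1: []
Peg 2: [3, 1]
Peg 3: []

After move 9 (1->3):
Peg 0: [5, 4, 2]
Peg 1: []
Peg 2: [3, 1]
Peg 3: []

After move 10 (1->0):
Peg 0: [5, 4, 2]
Peg 1: []
Peg 2: [3, 1]
Peg 3: []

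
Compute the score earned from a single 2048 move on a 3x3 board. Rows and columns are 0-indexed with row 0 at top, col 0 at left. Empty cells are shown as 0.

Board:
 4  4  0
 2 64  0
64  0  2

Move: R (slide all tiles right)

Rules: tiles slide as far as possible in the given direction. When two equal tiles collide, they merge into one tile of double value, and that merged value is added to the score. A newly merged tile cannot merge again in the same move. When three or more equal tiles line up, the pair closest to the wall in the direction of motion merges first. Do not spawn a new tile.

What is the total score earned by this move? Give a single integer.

Slide right:
row 0: [4, 4, 0] -> [0, 0, 8]  score +8 (running 8)
row 1: [2, 64, 0] -> [0, 2, 64]  score +0 (running 8)
row 2: [64, 0, 2] -> [0, 64, 2]  score +0 (running 8)
Board after move:
 0  0  8
 0  2 64
 0 64  2

Answer: 8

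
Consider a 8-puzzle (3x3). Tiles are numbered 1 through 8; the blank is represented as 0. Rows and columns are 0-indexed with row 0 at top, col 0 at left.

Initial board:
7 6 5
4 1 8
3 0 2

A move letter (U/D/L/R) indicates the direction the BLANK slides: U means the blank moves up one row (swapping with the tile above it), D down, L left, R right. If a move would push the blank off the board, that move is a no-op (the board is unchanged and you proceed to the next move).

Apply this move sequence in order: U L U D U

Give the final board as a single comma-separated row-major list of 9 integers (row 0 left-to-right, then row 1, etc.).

Answer: 0, 6, 5, 7, 4, 8, 3, 1, 2

Derivation:
After move 1 (U):
7 6 5
4 0 8
3 1 2

After move 2 (L):
7 6 5
0 4 8
3 1 2

After move 3 (U):
0 6 5
7 4 8
3 1 2

After move 4 (D):
7 6 5
0 4 8
3 1 2

After move 5 (U):
0 6 5
7 4 8
3 1 2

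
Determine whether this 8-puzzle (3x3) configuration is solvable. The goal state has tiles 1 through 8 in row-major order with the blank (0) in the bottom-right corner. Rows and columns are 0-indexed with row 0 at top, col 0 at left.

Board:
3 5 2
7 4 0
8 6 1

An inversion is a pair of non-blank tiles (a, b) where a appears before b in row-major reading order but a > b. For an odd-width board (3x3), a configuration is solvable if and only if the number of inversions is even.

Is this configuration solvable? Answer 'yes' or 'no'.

Inversions (pairs i<j in row-major order where tile[i] > tile[j] > 0): 13
13 is odd, so the puzzle is not solvable.

Answer: no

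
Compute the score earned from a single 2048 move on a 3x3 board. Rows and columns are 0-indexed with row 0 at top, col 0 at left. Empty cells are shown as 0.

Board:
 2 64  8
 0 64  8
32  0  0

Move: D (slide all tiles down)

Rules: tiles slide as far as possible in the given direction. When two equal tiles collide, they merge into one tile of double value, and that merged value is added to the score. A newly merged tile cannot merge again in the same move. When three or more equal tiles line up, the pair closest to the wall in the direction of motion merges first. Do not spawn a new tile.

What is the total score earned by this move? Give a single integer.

Answer: 144

Derivation:
Slide down:
col 0: [2, 0, 32] -> [0, 2, 32]  score +0 (running 0)
col 1: [64, 64, 0] -> [0, 0, 128]  score +128 (running 128)
col 2: [8, 8, 0] -> [0, 0, 16]  score +16 (running 144)
Board after move:
  0   0   0
  2   0   0
 32 128  16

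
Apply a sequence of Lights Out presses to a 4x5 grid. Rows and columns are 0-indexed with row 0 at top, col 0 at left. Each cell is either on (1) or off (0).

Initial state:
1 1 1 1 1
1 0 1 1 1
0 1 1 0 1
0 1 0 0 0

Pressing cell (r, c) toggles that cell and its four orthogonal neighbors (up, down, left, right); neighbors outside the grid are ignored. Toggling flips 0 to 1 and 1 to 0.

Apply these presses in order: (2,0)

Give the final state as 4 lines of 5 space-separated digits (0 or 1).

After press 1 at (2,0):
1 1 1 1 1
0 0 1 1 1
1 0 1 0 1
1 1 0 0 0

Answer: 1 1 1 1 1
0 0 1 1 1
1 0 1 0 1
1 1 0 0 0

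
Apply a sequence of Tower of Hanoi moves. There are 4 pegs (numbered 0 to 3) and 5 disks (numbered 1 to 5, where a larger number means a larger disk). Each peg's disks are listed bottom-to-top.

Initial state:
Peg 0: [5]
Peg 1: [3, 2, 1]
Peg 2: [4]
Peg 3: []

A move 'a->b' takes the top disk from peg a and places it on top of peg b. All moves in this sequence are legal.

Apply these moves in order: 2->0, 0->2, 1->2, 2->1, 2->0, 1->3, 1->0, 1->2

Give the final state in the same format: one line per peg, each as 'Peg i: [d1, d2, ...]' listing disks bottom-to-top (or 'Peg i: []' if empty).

Answer: Peg 0: [5, 4, 2]
Peg 1: []
Peg 2: [3]
Peg 3: [1]

Derivation:
After move 1 (2->0):
Peg 0: [5, 4]
Peg 1: [3, 2, 1]
Peg 2: []
Peg 3: []

After move 2 (0->2):
Peg 0: [5]
Peg 1: [3, 2, 1]
Peg 2: [4]
Peg 3: []

After move 3 (1->2):
Peg 0: [5]
Peg 1: [3, 2]
Peg 2: [4, 1]
Peg 3: []

After move 4 (2->1):
Peg 0: [5]
Peg 1: [3, 2, 1]
Peg 2: [4]
Peg 3: []

After move 5 (2->0):
Peg 0: [5, 4]
Peg 1: [3, 2, 1]
Peg 2: []
Peg 3: []

After move 6 (1->3):
Peg 0: [5, 4]
Peg 1: [3, 2]
Peg 2: []
Peg 3: [1]

After move 7 (1->0):
Peg 0: [5, 4, 2]
Peg 1: [3]
Peg 2: []
Peg 3: [1]

After move 8 (1->2):
Peg 0: [5, 4, 2]
Peg 1: []
Peg 2: [3]
Peg 3: [1]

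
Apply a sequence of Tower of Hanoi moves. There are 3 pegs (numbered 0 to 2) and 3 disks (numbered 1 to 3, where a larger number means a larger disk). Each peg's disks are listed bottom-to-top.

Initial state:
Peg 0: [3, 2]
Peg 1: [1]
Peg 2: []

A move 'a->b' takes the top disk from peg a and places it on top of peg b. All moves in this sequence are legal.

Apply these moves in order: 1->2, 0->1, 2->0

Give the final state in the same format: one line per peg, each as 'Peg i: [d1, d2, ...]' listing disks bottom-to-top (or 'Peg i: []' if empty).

Answer: Peg 0: [3, 1]
Peg 1: [2]
Peg 2: []

Derivation:
After move 1 (1->2):
Peg 0: [3, 2]
Peg 1: []
Peg 2: [1]

After move 2 (0->1):
Peg 0: [3]
Peg 1: [2]
Peg 2: [1]

After move 3 (2->0):
Peg 0: [3, 1]
Peg 1: [2]
Peg 2: []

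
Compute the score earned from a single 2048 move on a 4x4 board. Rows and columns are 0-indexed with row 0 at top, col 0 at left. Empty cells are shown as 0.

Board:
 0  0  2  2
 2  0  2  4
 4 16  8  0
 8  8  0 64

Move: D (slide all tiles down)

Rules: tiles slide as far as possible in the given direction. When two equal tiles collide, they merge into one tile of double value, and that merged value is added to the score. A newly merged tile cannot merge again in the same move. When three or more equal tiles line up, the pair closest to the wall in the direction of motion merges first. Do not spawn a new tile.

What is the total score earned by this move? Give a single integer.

Answer: 4

Derivation:
Slide down:
col 0: [0, 2, 4, 8] -> [0, 2, 4, 8]  score +0 (running 0)
col 1: [0, 0, 16, 8] -> [0, 0, 16, 8]  score +0 (running 0)
col 2: [2, 2, 8, 0] -> [0, 0, 4, 8]  score +4 (running 4)
col 3: [2, 4, 0, 64] -> [0, 2, 4, 64]  score +0 (running 4)
Board after move:
 0  0  0  0
 2  0  0  2
 4 16  4  4
 8  8  8 64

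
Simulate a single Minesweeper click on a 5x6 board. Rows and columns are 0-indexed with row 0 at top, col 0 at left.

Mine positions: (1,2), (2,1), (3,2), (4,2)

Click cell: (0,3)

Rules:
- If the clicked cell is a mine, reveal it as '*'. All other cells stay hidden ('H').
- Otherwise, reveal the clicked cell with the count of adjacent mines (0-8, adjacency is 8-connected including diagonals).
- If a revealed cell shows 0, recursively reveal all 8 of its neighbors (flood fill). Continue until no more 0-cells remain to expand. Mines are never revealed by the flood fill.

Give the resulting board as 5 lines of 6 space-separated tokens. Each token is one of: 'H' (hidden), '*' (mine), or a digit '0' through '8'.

H H H 1 H H
H H H H H H
H H H H H H
H H H H H H
H H H H H H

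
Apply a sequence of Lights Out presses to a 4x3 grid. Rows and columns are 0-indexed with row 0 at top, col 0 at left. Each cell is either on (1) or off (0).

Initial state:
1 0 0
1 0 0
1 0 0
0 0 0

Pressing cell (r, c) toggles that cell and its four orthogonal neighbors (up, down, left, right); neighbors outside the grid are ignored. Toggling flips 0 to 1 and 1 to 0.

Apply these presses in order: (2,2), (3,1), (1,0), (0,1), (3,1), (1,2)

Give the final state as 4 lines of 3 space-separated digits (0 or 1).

Answer: 1 1 0
0 1 0
0 1 0
0 0 1

Derivation:
After press 1 at (2,2):
1 0 0
1 0 1
1 1 1
0 0 1

After press 2 at (3,1):
1 0 0
1 0 1
1 0 1
1 1 0

After press 3 at (1,0):
0 0 0
0 1 1
0 0 1
1 1 0

After press 4 at (0,1):
1 1 1
0 0 1
0 0 1
1 1 0

After press 5 at (3,1):
1 1 1
0 0 1
0 1 1
0 0 1

After press 6 at (1,2):
1 1 0
0 1 0
0 1 0
0 0 1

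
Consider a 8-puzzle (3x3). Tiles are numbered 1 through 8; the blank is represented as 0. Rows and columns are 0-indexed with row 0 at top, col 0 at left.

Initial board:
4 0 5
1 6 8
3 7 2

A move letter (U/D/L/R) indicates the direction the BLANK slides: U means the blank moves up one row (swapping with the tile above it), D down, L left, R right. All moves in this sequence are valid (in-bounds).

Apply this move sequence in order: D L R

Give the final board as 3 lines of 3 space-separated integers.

After move 1 (D):
4 6 5
1 0 8
3 7 2

After move 2 (L):
4 6 5
0 1 8
3 7 2

After move 3 (R):
4 6 5
1 0 8
3 7 2

Answer: 4 6 5
1 0 8
3 7 2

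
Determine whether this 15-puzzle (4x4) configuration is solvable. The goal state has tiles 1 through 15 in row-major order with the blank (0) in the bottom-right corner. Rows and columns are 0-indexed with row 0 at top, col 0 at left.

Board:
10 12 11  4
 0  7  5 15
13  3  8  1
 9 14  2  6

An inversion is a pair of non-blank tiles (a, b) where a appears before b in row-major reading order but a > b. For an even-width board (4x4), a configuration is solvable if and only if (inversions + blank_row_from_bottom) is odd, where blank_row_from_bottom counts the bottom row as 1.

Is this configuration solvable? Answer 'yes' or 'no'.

Answer: yes

Derivation:
Inversions: 62
Blank is in row 1 (0-indexed from top), which is row 3 counting from the bottom (bottom = 1).
62 + 3 = 65, which is odd, so the puzzle is solvable.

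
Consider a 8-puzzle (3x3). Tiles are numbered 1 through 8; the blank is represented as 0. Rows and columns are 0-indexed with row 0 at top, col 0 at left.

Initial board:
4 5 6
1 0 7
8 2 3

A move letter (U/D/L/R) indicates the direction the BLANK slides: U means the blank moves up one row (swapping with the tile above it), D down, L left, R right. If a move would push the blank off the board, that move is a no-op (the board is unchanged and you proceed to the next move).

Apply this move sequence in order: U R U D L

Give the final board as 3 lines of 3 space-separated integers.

Answer: 4 6 7
1 0 5
8 2 3

Derivation:
After move 1 (U):
4 0 6
1 5 7
8 2 3

After move 2 (R):
4 6 0
1 5 7
8 2 3

After move 3 (U):
4 6 0
1 5 7
8 2 3

After move 4 (D):
4 6 7
1 5 0
8 2 3

After move 5 (L):
4 6 7
1 0 5
8 2 3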